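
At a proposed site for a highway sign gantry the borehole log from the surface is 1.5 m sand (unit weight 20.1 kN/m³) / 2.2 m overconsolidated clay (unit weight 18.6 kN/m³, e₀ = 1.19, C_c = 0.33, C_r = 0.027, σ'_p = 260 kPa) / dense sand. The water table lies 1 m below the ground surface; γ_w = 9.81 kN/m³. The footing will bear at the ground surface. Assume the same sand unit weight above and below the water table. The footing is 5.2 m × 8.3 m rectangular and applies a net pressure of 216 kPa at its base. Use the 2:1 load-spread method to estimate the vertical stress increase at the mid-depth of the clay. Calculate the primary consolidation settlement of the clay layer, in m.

Mid-depth of clay below the ground surface: z = 1.5 + 2.2/2 = 2.6 m.
Total vertical stress at mid-clay: σ_v = 20.1×1.5 + 18.6×1.1 = 50.61 kPa.
Pore pressure: u = 9.81×(2.6 − 1) = 15.696 kPa.
Initial effective stress: σ'_0 = σ_v − u = 50.61 − 15.696 = 34.914 kPa.
Stress increase at mid-clay by the 2:1 spreading method:
Δσ = qBL/((B+z)(L+z)) = 216×5.2×8.3/((5.2+2.6)(8.3+2.6)) = 109.65 kPa
Final effective stress: σ'_f = 34.914 + 109.65 = 144.56 kPa.
σ'_f = 144.56 ≤ σ'_p = 260 kPa, so the clay remains overconsolidated and only the recompression index applies:
S_c = C_r·H/(1+e₀)·log₁₀(σ'_f/σ'_0) = 0.027×2.2/2.19×log₁₀(144.56/34.914)
    = 0.027124 × 0.61705 = 0.01674 m

S_c ≈ 0.0167 m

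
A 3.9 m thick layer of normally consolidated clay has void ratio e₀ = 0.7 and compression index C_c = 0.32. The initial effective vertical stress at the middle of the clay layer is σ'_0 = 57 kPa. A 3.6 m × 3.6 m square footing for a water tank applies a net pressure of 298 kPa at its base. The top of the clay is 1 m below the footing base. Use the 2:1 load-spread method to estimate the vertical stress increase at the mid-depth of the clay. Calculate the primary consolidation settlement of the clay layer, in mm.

S_c ≈ 302 mm

Mid-depth of clay below the footing base: z = 1 + 3.9/2 = 2.95 m.
Stress increase at mid-clay by the 2:1 spreading method:
Δσ = qBL/((B+z)(L+z)) = 298×3.6×3.6/((3.6+2.95)(3.6+2.95)) = 90.02 kPa
Final effective stress: σ'_f = σ'_0 + Δσ = 57 + 90.02 = 147.02 kPa.
Normally consolidated clay, so the full stress increment lies on the virgin compression line:
S_c = C_c·H/(1+e₀)·log₁₀(σ'_f/σ'_0) = 0.32×3.9/(1+0.7)×log₁₀(147.02/57)
    = 0.73412 × 0.4115 = 0.3021 m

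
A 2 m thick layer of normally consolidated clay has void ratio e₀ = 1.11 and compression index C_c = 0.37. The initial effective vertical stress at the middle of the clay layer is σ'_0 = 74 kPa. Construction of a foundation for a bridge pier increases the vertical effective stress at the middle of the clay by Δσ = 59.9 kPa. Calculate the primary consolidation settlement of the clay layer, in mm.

S_c ≈ 90.3 mm

Final effective stress: σ'_f = σ'_0 + Δσ = 74 + 59.9 = 133.9 kPa.
Normally consolidated clay, so the full stress increment lies on the virgin compression line:
S_c = C_c·H/(1+e₀)·log₁₀(σ'_f/σ'_0) = 0.37×2/(1+1.11)×log₁₀(133.9/74)
    = 0.35071 × 0.25755 = 0.09033 m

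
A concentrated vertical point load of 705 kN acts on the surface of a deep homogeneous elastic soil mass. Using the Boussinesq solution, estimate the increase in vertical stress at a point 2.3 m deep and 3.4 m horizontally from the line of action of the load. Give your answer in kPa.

Δσ_z ≈ 3.51 kPa

Boussinesq vertical stress below a point load on an elastic half-space:
Δσ_z = 3P/(2πz²) · [1 + (r/z)²]^(−5/2)
r/z = 3.4/2.3 = 1.4783; [1+(r/z)²]^(−5/2) = 0.055225.
Δσ_z = 3×705/(2π×2.3²) × 0.055225 = 63.632 × 0.055225 = 3.514 kPa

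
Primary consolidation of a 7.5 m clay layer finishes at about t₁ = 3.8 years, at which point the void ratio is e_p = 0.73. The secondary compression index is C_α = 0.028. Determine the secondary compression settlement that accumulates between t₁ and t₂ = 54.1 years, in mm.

S_s ≈ 140 mm

Secondary compression: S_s = C_α·H/(1+e_p)·log₁₀(t₂/t₁)
S_s = 0.028×7.5/(1+0.73)×log₁₀(54.1/3.8)
    = 0.1214 × 1.153 = 0.14 m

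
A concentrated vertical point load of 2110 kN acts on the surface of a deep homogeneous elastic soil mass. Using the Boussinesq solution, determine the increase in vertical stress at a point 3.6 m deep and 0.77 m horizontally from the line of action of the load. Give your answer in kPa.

Δσ_z ≈ 69.5 kPa

Boussinesq vertical stress below a point load on an elastic half-space:
Δσ_z = 3P/(2πz²) · [1 + (r/z)²]^(−5/2)
r/z = 0.77/3.6 = 0.21389; [1+(r/z)²]^(−5/2) = 0.89419.
Δσ_z = 3×2110/(2π×3.6²) × 0.89419 = 77.735 × 0.89419 = 69.51 kPa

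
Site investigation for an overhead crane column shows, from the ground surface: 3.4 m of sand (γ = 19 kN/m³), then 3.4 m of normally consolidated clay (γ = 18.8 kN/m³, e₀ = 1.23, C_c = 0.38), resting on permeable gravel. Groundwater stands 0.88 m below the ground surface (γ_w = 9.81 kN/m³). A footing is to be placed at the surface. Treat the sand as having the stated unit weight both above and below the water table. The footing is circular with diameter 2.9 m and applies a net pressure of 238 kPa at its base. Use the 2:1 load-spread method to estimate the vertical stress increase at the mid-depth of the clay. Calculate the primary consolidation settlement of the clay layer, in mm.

S_c ≈ 113 mm

Mid-depth of clay below the ground surface: z = 3.4 + 3.4/2 = 5.1 m.
Total vertical stress at mid-clay: σ_v = 19×3.4 + 18.8×1.7 = 96.56 kPa.
Pore pressure: u = 9.81×(5.1 − 0.88) = 41.398 kPa.
Initial effective stress: σ'_0 = σ_v − u = 96.56 − 41.398 = 55.162 kPa.
Stress increase at mid-clay by the 2:1 spreading method:
Δσ ≈ qD²/(D+z)² = 238×2.9²/(2.9+5.1)² = 31.275 kPa
Final effective stress: σ'_f = σ'_0 + Δσ = 55.162 + 31.275 = 86.437 kPa.
Normally consolidated clay, so the full stress increment lies on the virgin compression line:
S_c = C_c·H/(1+e₀)·log₁₀(σ'_f/σ'_0) = 0.38×3.4/(1+1.23)×log₁₀(86.437/55.162)
    = 0.57937 × 0.19506 = 0.113 m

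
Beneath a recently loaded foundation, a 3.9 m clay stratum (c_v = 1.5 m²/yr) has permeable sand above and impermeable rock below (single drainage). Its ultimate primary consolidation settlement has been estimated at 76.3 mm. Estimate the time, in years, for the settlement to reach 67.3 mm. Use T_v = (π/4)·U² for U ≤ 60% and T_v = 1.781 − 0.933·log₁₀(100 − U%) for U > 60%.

t ≈ 7.92 years

Drainage path length: H_d = H = 3.9 m (single drainage).
U = S(t)/S_ult = 67.3/76.3 = 0.882.
U > 60%: T_v = 1.781 − 0.933·log₁₀(100 − 88.204) = 0.78109.
t = T_v·H_d²/c_v = 0.78109×3.9²/1.5 = 7.92 years.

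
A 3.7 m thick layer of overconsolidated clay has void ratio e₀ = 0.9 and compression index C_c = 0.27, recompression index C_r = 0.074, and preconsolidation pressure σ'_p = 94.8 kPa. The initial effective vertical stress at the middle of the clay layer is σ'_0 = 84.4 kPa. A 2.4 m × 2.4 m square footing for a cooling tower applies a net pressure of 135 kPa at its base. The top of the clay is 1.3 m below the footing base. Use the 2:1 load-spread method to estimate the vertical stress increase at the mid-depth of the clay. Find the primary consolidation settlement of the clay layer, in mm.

Mid-depth of clay below the footing base: z = 1.3 + 3.7/2 = 3.15 m.
Stress increase at mid-clay by the 2:1 spreading method:
Δσ = qBL/((B+z)(L+z)) = 135×2.4×2.4/((2.4+3.15)(2.4+3.15)) = 25.245 kPa
Final effective stress: σ'_f = 84.4 + 25.245 = 109.65 kPa.
σ'_f = 109.65 > σ'_p = 94.8 kPa, so the stress path crosses the preconsolidation pressure — recompression up to σ'_p, then virgin compression beyond:
S_c = H/(1+e₀)·[C_r·log₁₀(σ'_p/σ'_0) + C_c·log₁₀(σ'_f/σ'_p)]
    = 3.7/1.9 × [0.074×log₁₀(94.8/84.4) + 0.27×log₁₀(109.65/94.8)]
    = 1.9474 × [0.0037345 + 0.017064] = 0.0405 m

S_c ≈ 40.5 mm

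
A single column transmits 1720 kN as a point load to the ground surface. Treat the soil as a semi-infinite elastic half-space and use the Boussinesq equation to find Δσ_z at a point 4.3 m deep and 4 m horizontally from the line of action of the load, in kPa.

Δσ_z ≈ 9.35 kPa

Boussinesq vertical stress below a point load on an elastic half-space:
Δσ_z = 3P/(2πz²) · [1 + (r/z)²]^(−5/2)
r/z = 4/4.3 = 0.93023; [1+(r/z)²]^(−5/2) = 0.21043.
Δσ_z = 3×1720/(2π×4.3²) × 0.21043 = 44.415 × 0.21043 = 9.346 kPa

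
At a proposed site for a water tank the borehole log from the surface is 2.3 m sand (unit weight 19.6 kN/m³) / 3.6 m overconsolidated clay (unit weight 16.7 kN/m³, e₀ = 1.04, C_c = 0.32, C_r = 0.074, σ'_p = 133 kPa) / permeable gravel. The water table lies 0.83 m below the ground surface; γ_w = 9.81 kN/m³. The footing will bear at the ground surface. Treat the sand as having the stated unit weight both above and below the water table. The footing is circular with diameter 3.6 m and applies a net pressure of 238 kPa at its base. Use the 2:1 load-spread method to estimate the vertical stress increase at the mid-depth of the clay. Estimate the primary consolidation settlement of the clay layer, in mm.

Mid-depth of clay below the ground surface: z = 2.3 + 3.6/2 = 4.1 m.
Total vertical stress at mid-clay: σ_v = 19.6×2.3 + 16.7×1.8 = 75.14 kPa.
Pore pressure: u = 9.81×(4.1 − 0.83) = 32.079 kPa.
Initial effective stress: σ'_0 = σ_v − u = 75.14 − 32.079 = 43.061 kPa.
Stress increase at mid-clay by the 2:1 spreading method:
Δσ ≈ qD²/(D+z)² = 238×3.6²/(3.6+4.1)² = 52.024 kPa
Final effective stress: σ'_f = 43.061 + 52.024 = 95.085 kPa.
σ'_f = 95.085 ≤ σ'_p = 133 kPa, so the clay remains overconsolidated and only the recompression index applies:
S_c = C_r·H/(1+e₀)·log₁₀(σ'_f/σ'_0) = 0.074×3.6/2.04×log₁₀(95.085/43.061)
    = 0.13059 × 0.34403 = 0.04493 m

S_c ≈ 44.9 mm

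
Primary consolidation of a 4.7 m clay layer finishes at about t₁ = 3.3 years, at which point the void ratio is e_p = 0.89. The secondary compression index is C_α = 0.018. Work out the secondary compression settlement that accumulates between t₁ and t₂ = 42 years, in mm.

Secondary compression: S_s = C_α·H/(1+e_p)·log₁₀(t₂/t₁)
S_s = 0.018×4.7/(1+0.89)×log₁₀(42/3.3)
    = 0.04476 × 1.105 = 0.04945 m

S_s ≈ 49.5 mm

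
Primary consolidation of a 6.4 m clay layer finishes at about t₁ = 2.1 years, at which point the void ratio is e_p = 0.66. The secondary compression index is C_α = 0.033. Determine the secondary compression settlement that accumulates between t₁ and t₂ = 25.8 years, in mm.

S_s ≈ 139 mm

Secondary compression: S_s = C_α·H/(1+e_p)·log₁₀(t₂/t₁)
S_s = 0.033×6.4/(1+0.66)×log₁₀(25.8/2.1)
    = 0.1272 × 1.089 = 0.1386 m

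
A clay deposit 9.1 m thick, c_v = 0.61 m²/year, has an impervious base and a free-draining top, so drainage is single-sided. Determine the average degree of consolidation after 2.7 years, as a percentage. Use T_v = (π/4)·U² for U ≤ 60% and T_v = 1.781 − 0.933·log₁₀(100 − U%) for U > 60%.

U ≈ 15.9 %

Drainage path length: H_d = H = 9.1 m (single drainage).
T_v = c_v·t/H_d² = 0.61×2.7/9.1² = 0.019889.
T_v = 0.019889 corresponds to the U ≤ 60% branch:
U = √(4T_v/π) = 0.1591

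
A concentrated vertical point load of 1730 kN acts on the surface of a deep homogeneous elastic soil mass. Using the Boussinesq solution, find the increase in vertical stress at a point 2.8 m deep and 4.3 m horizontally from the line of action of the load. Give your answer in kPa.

Δσ_z ≈ 5.1 kPa

Boussinesq vertical stress below a point load on an elastic half-space:
Δσ_z = 3P/(2πz²) · [1 + (r/z)²]^(−5/2)
r/z = 4.3/2.8 = 1.5357; [1+(r/z)²]^(−5/2) = 0.04838.
Δσ_z = 3×1730/(2π×2.8²) × 0.04838 = 105.36 × 0.04838 = 5.097 kPa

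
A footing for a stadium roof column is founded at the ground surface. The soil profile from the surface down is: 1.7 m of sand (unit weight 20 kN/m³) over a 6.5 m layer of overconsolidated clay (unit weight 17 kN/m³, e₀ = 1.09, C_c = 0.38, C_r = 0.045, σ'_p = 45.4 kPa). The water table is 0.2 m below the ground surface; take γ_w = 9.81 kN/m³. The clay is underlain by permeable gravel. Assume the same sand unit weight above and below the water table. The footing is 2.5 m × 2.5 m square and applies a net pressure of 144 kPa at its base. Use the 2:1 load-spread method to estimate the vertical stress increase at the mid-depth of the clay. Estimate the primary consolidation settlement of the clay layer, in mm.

S_c ≈ 137 mm

Mid-depth of clay below the ground surface: z = 1.7 + 6.5/2 = 4.95 m.
Total vertical stress at mid-clay: σ_v = 20×1.7 + 17×3.25 = 89.25 kPa.
Pore pressure: u = 9.81×(4.95 − 0.2) = 46.598 kPa.
Initial effective stress: σ'_0 = σ_v − u = 89.25 − 46.598 = 42.652 kPa.
Stress increase at mid-clay by the 2:1 spreading method:
Δσ = qBL/((B+z)(L+z)) = 144×2.5×2.5/((2.5+4.95)(2.5+4.95)) = 16.215 kPa
Final effective stress: σ'_f = 42.652 + 16.215 = 58.867 kPa.
σ'_f = 58.867 > σ'_p = 45.4 kPa, so the stress path crosses the preconsolidation pressure — recompression up to σ'_p, then virgin compression beyond:
S_c = H/(1+e₀)·[C_r·log₁₀(σ'_p/σ'_0) + C_c·log₁₀(σ'_f/σ'_p)]
    = 6.5/2.09 × [0.045×log₁₀(45.4/42.652) + 0.38×log₁₀(58.867/45.4)]
    = 3.11 × [0.0012202 + 0.04287] = 0.1371 m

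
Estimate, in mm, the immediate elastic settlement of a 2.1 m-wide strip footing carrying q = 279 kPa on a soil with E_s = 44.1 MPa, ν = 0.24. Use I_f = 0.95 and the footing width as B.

S_e ≈ 11.9 mm

Immediate (elastic) settlement: S_e = q·B·(1−ν²)/E_s · I_f.
E_s = 44.1 MPa = 44100 kPa.
S_e = 279 × 2.1 × (1 − 0.24²) / 44100 × 0.95
    = 279 × 2.1 × 0.9424 / 44100 × 0.95
    = 0.01189 m = 11.89 mm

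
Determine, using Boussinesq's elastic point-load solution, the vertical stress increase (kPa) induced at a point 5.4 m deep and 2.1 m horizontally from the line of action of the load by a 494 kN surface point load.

Δσ_z ≈ 5.69 kPa

Boussinesq vertical stress below a point load on an elastic half-space:
Δσ_z = 3P/(2πz²) · [1 + (r/z)²]^(−5/2)
r/z = 2.1/5.4 = 0.38889; [1+(r/z)²]^(−5/2) = 0.70322.
Δσ_z = 3×494/(2π×5.4²) × 0.70322 = 8.0887 × 0.70322 = 5.688 kPa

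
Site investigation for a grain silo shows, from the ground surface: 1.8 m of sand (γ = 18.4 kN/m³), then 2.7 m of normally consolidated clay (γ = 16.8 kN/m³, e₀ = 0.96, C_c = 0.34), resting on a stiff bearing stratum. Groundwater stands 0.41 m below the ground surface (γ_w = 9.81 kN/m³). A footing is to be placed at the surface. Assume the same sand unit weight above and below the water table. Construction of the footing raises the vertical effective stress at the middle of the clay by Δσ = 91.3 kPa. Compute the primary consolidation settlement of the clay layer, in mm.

S_c ≈ 290 mm

Mid-depth of clay below the ground surface: z = 1.8 + 2.7/2 = 3.15 m.
Total vertical stress at mid-clay: σ_v = 18.4×1.8 + 16.8×1.35 = 55.8 kPa.
Pore pressure: u = 9.81×(3.15 − 0.41) = 26.879 kPa.
Initial effective stress: σ'_0 = σ_v − u = 55.8 − 26.879 = 28.921 kPa.
Final effective stress: σ'_f = σ'_0 + Δσ = 28.921 + 91.3 = 120.22 kPa.
Normally consolidated clay, so the full stress increment lies on the virgin compression line:
S_c = C_c·H/(1+e₀)·log₁₀(σ'_f/σ'_0) = 0.34×2.7/(1+0.96)×log₁₀(120.22/28.921)
    = 0.46837 × 0.61876 = 0.2898 m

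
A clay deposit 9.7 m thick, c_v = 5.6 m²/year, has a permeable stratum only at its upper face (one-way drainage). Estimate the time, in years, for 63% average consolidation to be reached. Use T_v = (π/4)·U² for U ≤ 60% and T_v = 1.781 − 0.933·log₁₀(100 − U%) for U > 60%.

t ≈ 5.34 years

Drainage path length: H_d = H = 9.7 m (single drainage).
U > 60%: T_v = 1.781 − 0.933·log₁₀(100 − 63) = 0.31787.
t = T_v·H_d²/c_v = 0.31787×9.7²/5.6 = 5.341 years.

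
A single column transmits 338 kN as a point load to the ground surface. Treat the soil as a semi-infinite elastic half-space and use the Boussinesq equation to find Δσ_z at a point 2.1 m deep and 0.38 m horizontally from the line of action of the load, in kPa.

Boussinesq vertical stress below a point load on an elastic half-space:
Δσ_z = 3P/(2πz²) · [1 + (r/z)²]^(−5/2)
r/z = 0.38/2.1 = 0.18095; [1+(r/z)²]^(−5/2) = 0.92261.
Δσ_z = 3×338/(2π×2.1²) × 0.92261 = 36.595 × 0.92261 = 33.76 kPa

Δσ_z ≈ 33.8 kPa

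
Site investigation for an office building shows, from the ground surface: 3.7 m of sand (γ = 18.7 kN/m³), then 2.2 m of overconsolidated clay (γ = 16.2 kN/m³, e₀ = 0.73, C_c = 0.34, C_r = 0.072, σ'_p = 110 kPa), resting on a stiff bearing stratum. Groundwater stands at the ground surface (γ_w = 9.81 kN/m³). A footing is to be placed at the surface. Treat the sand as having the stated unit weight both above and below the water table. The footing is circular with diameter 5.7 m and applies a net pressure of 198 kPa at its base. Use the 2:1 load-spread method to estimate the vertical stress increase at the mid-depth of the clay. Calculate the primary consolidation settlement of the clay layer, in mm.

S_c ≈ 35.8 mm

Mid-depth of clay below the ground surface: z = 3.7 + 2.2/2 = 4.8 m.
Total vertical stress at mid-clay: σ_v = 18.7×3.7 + 16.2×1.1 = 87.01 kPa.
Pore pressure: u = 9.81×(4.8 − 0) = 47.088 kPa.
Initial effective stress: σ'_0 = σ_v − u = 87.01 − 47.088 = 39.922 kPa.
Stress increase at mid-clay by the 2:1 spreading method:
Δσ ≈ qD²/(D+z)² = 198×5.7²/(5.7+4.8)² = 58.349 kPa
Final effective stress: σ'_f = 39.922 + 58.349 = 98.271 kPa.
σ'_f = 98.271 ≤ σ'_p = 110 kPa, so the clay remains overconsolidated and only the recompression index applies:
S_c = C_r·H/(1+e₀)·log₁₀(σ'_f/σ'_0) = 0.072×2.2/1.73×log₁₀(98.271/39.922)
    = 0.091562 × 0.39121 = 0.03582 m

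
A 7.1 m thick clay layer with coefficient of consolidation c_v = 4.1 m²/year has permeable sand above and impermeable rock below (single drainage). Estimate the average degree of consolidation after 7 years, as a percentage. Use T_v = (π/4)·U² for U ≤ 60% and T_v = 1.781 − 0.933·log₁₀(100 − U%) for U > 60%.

U ≈ 80.1 %

Drainage path length: H_d = H = 7.1 m (single drainage).
T_v = c_v·t/H_d² = 4.1×7/7.1² = 0.56933.
T_v = 0.56933 corresponds to the U > 60% branch:
U = 1 − 10^((1.781 − T_v)/0.933)/100 = 0.8011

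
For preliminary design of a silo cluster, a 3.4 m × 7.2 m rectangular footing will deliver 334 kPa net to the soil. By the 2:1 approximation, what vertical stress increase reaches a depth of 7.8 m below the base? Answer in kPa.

By the 2:1 method the load spreads at 1 horizontal : 2 vertical, so at depth z the loaded area has grown by z in each plan dimension:
Δσ = qBL/((B+z)(L+z)) = 334×3.4×7.2/((3.4+7.8)(7.2+7.8)) = 48.669 kPa

Δσ_z ≈ 48.7 kPa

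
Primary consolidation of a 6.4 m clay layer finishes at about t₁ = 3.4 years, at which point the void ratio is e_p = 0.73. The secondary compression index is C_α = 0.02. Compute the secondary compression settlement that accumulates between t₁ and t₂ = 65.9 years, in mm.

S_s ≈ 95.3 mm

Secondary compression: S_s = C_α·H/(1+e_p)·log₁₀(t₂/t₁)
S_s = 0.02×6.4/(1+0.73)×log₁₀(65.9/3.4)
    = 0.07399 × 1.287 = 0.09525 m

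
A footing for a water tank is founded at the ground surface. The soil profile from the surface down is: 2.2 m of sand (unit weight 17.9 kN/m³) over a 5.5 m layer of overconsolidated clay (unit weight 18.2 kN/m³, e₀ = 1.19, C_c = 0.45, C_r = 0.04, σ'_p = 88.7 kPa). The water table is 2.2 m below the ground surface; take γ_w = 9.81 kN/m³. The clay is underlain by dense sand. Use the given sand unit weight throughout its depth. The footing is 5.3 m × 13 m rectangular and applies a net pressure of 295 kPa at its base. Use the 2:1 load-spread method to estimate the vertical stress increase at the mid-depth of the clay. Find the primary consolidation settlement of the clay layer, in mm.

S_c ≈ 343 mm

Mid-depth of clay below the ground surface: z = 2.2 + 5.5/2 = 4.95 m.
Total vertical stress at mid-clay: σ_v = 17.9×2.2 + 18.2×2.75 = 89.43 kPa.
Pore pressure: u = 9.81×(4.95 − 2.2) = 26.978 kPa.
Initial effective stress: σ'_0 = σ_v − u = 89.43 − 26.978 = 62.452 kPa.
Stress increase at mid-clay by the 2:1 spreading method:
Δσ = qBL/((B+z)(L+z)) = 295×5.3×13/((5.3+4.95)(13+4.95)) = 110.47 kPa
Final effective stress: σ'_f = 62.452 + 110.47 = 172.92 kPa.
σ'_f = 172.92 > σ'_p = 88.7 kPa, so the stress path crosses the preconsolidation pressure — recompression up to σ'_p, then virgin compression beyond:
S_c = H/(1+e₀)·[C_r·log₁₀(σ'_p/σ'_0) + C_c·log₁₀(σ'_f/σ'_p)]
    = 5.5/2.19 × [0.04×log₁₀(88.7/62.452) + 0.45×log₁₀(172.92/88.7)]
    = 2.5114 × [0.0060951 + 0.13046] = 0.3429 m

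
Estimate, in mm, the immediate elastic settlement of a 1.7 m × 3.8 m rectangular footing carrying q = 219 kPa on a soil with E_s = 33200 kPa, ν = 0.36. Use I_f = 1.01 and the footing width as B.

S_e ≈ 9.86 mm

Immediate (elastic) settlement: S_e = q·B·(1−ν²)/E_s · I_f.
S_e = 219 × 1.7 × (1 − 0.36²) / 33200 × 1.01
    = 219 × 1.7 × 0.8704 / 33200 × 1.01
    = 0.009858 m = 9.858 mm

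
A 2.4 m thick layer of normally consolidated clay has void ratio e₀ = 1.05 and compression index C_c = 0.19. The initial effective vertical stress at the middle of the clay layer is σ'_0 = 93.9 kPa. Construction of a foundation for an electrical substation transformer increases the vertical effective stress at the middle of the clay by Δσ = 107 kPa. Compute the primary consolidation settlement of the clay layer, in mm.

S_c ≈ 73.5 mm

Final effective stress: σ'_f = σ'_0 + Δσ = 93.9 + 107 = 200.9 kPa.
Normally consolidated clay, so the full stress increment lies on the virgin compression line:
S_c = C_c·H/(1+e₀)·log₁₀(σ'_f/σ'_0) = 0.19×2.4/(1+1.05)×log₁₀(200.9/93.9)
    = 0.22244 × 0.33031 = 0.07347 m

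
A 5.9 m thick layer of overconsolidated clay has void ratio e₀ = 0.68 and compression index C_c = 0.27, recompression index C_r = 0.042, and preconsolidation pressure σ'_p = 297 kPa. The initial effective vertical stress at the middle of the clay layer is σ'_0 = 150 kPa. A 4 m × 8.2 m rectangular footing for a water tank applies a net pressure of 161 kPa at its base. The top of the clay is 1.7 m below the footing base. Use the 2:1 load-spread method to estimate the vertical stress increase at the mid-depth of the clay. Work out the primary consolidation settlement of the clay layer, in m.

Mid-depth of clay below the footing base: z = 1.7 + 5.9/2 = 4.65 m.
Stress increase at mid-clay by the 2:1 spreading method:
Δσ = qBL/((B+z)(L+z)) = 161×4×8.2/((4+4.65)(8.2+4.65)) = 47.51 kPa
Final effective stress: σ'_f = 150 + 47.51 = 197.51 kPa.
σ'_f = 197.51 ≤ σ'_p = 297 kPa, so the clay remains overconsolidated and only the recompression index applies:
S_c = C_r·H/(1+e₀)·log₁₀(σ'_f/σ'_0) = 0.042×5.9/1.68×log₁₀(197.51/150)
    = 0.1475 × 0.1195 = 0.01763 m

S_c ≈ 0.0176 m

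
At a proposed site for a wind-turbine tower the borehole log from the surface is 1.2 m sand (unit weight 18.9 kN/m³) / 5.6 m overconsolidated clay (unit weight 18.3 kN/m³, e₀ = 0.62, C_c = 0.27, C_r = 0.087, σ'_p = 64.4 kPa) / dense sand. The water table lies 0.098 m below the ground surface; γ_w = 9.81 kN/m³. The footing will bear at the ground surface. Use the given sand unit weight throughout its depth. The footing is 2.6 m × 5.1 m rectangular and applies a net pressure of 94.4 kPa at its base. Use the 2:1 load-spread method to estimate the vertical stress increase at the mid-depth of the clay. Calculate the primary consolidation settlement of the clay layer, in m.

Mid-depth of clay below the ground surface: z = 1.2 + 5.6/2 = 4 m.
Total vertical stress at mid-clay: σ_v = 18.9×1.2 + 18.3×2.8 = 73.92 kPa.
Pore pressure: u = 9.81×(4 − 0.098) = 38.279 kPa.
Initial effective stress: σ'_0 = σ_v − u = 73.92 − 38.279 = 35.641 kPa.
Stress increase at mid-clay by the 2:1 spreading method:
Δσ = qBL/((B+z)(L+z)) = 94.4×2.6×5.1/((2.6+4)(5.1+4)) = 20.842 kPa
Final effective stress: σ'_f = 35.641 + 20.842 = 56.483 kPa.
σ'_f = 56.483 ≤ σ'_p = 64.4 kPa, so the clay remains overconsolidated and only the recompression index applies:
S_c = C_r·H/(1+e₀)·log₁₀(σ'_f/σ'_0) = 0.087×5.6/1.62×log₁₀(56.483/35.641)
    = 0.30074 × 0.19997 = 0.06014 m

S_c ≈ 0.0601 m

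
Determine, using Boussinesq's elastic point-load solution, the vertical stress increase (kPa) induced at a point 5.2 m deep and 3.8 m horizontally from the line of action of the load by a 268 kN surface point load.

Δσ_z ≈ 1.62 kPa

Boussinesq vertical stress below a point load on an elastic half-space:
Δσ_z = 3P/(2πz²) · [1 + (r/z)²]^(−5/2)
r/z = 3.8/5.2 = 0.73077; [1+(r/z)²]^(−5/2) = 0.3431.
Δσ_z = 3×268/(2π×5.2²) × 0.3431 = 4.7323 × 0.3431 = 1.624 kPa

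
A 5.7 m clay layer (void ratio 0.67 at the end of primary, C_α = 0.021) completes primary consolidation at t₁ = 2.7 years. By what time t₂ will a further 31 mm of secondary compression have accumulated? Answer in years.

t₂ ≈ 7.31 years

S_s = C_α·H/(1+e_p)·log₁₀(t₂/t₁) ⇒ log₁₀(t₂/t₁) = S_s·(1+e_p)/(C_α·H).
log₁₀(t₂/t₁) = 0.031 × (1+0.67) / (0.021×5.7) = 0.4325
t₂ = t₁ × 10^0.4325 = 2.7 × 2.707 = 7.309 years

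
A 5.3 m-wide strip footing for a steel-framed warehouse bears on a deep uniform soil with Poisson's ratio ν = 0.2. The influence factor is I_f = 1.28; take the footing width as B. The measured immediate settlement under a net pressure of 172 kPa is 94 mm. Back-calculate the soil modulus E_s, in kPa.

E_s ≈ 11900 kPa

S_e = q·B·(1−ν²)/E_s · I_f  ⇒  E_s = q·B·(1−ν²)·I_f / S_e.
E_s = 172 × 5.3 × 0.96 × 1.28 / 0.094 = 11920 kPa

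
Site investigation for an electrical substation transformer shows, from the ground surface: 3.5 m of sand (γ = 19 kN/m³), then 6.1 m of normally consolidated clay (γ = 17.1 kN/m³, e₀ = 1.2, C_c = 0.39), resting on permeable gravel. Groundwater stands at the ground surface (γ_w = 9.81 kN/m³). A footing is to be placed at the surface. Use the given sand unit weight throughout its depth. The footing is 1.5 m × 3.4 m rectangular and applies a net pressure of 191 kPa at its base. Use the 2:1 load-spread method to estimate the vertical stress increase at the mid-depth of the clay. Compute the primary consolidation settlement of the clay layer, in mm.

S_c ≈ 94.7 mm

Mid-depth of clay below the ground surface: z = 3.5 + 6.1/2 = 6.55 m.
Total vertical stress at mid-clay: σ_v = 19×3.5 + 17.1×3.05 = 118.66 kPa.
Pore pressure: u = 9.81×(6.55 − 0) = 64.255 kPa.
Initial effective stress: σ'_0 = σ_v − u = 118.66 − 64.255 = 54.405 kPa.
Stress increase at mid-clay by the 2:1 spreading method:
Δσ = qBL/((B+z)(L+z)) = 191×1.5×3.4/((1.5+6.55)(3.4+6.55)) = 12.161 kPa
Final effective stress: σ'_f = σ'_0 + Δσ = 54.405 + 12.161 = 66.566 kPa.
Normally consolidated clay, so the full stress increment lies on the virgin compression line:
S_c = C_c·H/(1+e₀)·log₁₀(σ'_f/σ'_0) = 0.39×6.1/(1+1.2)×log₁₀(66.566/54.405)
    = 1.0814 × 0.087614 = 0.09475 m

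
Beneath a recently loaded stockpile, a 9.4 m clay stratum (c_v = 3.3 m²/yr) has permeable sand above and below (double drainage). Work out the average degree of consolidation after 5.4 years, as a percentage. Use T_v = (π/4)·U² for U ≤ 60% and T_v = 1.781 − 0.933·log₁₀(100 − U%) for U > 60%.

Drainage path length: H_d = H/2 = 4.7 m (double drainage).
T_v = c_v·t/H_d² = 3.3×5.4/4.7² = 0.8067.
T_v = 0.8067 corresponds to the U > 60% branch:
U = 1 − 10^((1.781 − T_v)/0.933)/100 = 0.8893

U ≈ 88.9 %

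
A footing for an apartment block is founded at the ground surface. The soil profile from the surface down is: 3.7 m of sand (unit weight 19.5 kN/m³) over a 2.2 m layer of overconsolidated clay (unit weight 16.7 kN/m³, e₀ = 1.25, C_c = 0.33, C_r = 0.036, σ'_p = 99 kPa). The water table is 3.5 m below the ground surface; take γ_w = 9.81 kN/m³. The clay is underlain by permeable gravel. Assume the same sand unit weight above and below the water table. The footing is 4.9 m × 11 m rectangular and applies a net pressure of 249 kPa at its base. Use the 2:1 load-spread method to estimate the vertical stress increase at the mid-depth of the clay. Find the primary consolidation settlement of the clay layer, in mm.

Mid-depth of clay below the ground surface: z = 3.7 + 2.2/2 = 4.8 m.
Total vertical stress at mid-clay: σ_v = 19.5×3.7 + 16.7×1.1 = 90.52 kPa.
Pore pressure: u = 9.81×(4.8 − 3.5) = 12.753 kPa.
Initial effective stress: σ'_0 = σ_v − u = 90.52 − 12.753 = 77.767 kPa.
Stress increase at mid-clay by the 2:1 spreading method:
Δσ = qBL/((B+z)(L+z)) = 249×4.9×11/((4.9+4.8)(11+4.8)) = 87.571 kPa
Final effective stress: σ'_f = 77.767 + 87.571 = 165.34 kPa.
σ'_f = 165.34 > σ'_p = 99 kPa, so the stress path crosses the preconsolidation pressure — recompression up to σ'_p, then virgin compression beyond:
S_c = H/(1+e₀)·[C_r·log₁₀(σ'_p/σ'_0) + C_c·log₁₀(σ'_f/σ'_p)]
    = 2.2/2.25 × [0.036×log₁₀(99/77.767) + 0.33×log₁₀(165.34/99)]
    = 0.97778 × [0.0037742 + 0.073505] = 0.07556 m

S_c ≈ 75.6 mm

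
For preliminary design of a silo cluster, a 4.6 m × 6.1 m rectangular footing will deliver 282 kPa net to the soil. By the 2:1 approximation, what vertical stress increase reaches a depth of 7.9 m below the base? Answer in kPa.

Δσ_z ≈ 45.2 kPa

By the 2:1 method the load spreads at 1 horizontal : 2 vertical, so at depth z the loaded area has grown by z in each plan dimension:
Δσ = qBL/((B+z)(L+z)) = 282×4.6×6.1/((4.6+7.9)(6.1+7.9)) = 45.217 kPa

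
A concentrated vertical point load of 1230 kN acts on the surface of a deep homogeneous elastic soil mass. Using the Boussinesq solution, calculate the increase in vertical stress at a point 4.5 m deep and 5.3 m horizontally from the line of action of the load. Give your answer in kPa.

Δσ_z ≈ 3.29 kPa

Boussinesq vertical stress below a point load on an elastic half-space:
Δσ_z = 3P/(2πz²) · [1 + (r/z)²]^(−5/2)
r/z = 5.3/4.5 = 1.1778; [1+(r/z)²]^(−5/2) = 0.11358.
Δσ_z = 3×1230/(2π×4.5²) × 0.11358 = 29.002 × 0.11358 = 3.294 kPa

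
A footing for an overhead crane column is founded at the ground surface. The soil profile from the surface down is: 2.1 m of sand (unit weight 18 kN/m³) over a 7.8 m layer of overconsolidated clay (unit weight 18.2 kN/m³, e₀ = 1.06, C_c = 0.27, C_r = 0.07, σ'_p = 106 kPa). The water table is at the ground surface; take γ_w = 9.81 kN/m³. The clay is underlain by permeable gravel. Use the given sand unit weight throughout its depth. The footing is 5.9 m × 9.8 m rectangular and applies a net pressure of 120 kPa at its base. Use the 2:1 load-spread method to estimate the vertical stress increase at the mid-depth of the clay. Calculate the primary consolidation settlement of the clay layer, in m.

S_c ≈ 0.0637 m

Mid-depth of clay below the ground surface: z = 2.1 + 7.8/2 = 6 m.
Total vertical stress at mid-clay: σ_v = 18×2.1 + 18.2×3.9 = 108.78 kPa.
Pore pressure: u = 9.81×(6 − 0) = 58.86 kPa.
Initial effective stress: σ'_0 = σ_v − u = 108.78 − 58.86 = 49.92 kPa.
Stress increase at mid-clay by the 2:1 spreading method:
Δσ = qBL/((B+z)(L+z)) = 120×5.9×9.8/((5.9+6)(9.8+6)) = 36.902 kPa
Final effective stress: σ'_f = 49.92 + 36.902 = 86.822 kPa.
σ'_f = 86.822 ≤ σ'_p = 106 kPa, so the clay remains overconsolidated and only the recompression index applies:
S_c = C_r·H/(1+e₀)·log₁₀(σ'_f/σ'_0) = 0.07×7.8/2.06×log₁₀(86.822/49.92)
    = 0.26505 × 0.24036 = 0.06371 m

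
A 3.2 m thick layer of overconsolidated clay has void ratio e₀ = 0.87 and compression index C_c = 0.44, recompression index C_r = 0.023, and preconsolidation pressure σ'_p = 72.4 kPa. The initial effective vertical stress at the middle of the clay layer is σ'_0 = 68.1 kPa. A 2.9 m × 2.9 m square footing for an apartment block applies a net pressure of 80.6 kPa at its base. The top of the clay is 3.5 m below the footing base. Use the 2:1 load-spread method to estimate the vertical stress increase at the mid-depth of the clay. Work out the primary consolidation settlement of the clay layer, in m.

Mid-depth of clay below the footing base: z = 3.5 + 3.2/2 = 5.1 m.
Stress increase at mid-clay by the 2:1 spreading method:
Δσ = qBL/((B+z)(L+z)) = 80.6×2.9×2.9/((2.9+5.1)(2.9+5.1)) = 10.591 kPa
Final effective stress: σ'_f = 68.1 + 10.591 = 78.691 kPa.
σ'_f = 78.691 > σ'_p = 72.4 kPa, so the stress path crosses the preconsolidation pressure — recompression up to σ'_p, then virgin compression beyond:
S_c = H/(1+e₀)·[C_r·log₁₀(σ'_p/σ'_0) + C_c·log₁₀(σ'_f/σ'_p)]
    = 3.2/1.87 × [0.023×log₁₀(72.4/68.1) + 0.44×log₁₀(78.691/72.4)]
    = 1.7112 × [0.0006116 + 0.015922] = 0.02829 m

S_c ≈ 0.0283 m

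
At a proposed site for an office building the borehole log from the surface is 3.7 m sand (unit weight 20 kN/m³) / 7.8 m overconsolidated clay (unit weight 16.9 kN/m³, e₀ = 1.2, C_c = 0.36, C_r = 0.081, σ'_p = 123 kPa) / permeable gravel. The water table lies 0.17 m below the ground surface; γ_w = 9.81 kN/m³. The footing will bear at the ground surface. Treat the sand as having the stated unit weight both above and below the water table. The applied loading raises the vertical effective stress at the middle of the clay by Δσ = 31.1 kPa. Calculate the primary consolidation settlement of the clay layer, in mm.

S_c ≈ 47.5 mm

Mid-depth of clay below the ground surface: z = 3.7 + 7.8/2 = 7.6 m.
Total vertical stress at mid-clay: σ_v = 20×3.7 + 16.9×3.9 = 139.91 kPa.
Pore pressure: u = 9.81×(7.6 − 0.17) = 72.888 kPa.
Initial effective stress: σ'_0 = σ_v − u = 139.91 − 72.888 = 67.022 kPa.
Final effective stress: σ'_f = 67.022 + 31.1 = 98.122 kPa.
σ'_f = 98.122 ≤ σ'_p = 123 kPa, so the clay remains overconsolidated and only the recompression index applies:
S_c = C_r·H/(1+e₀)·log₁₀(σ'_f/σ'_0) = 0.081×7.8/2.2×log₁₀(98.122/67.022)
    = 0.28719 × 0.16555 = 0.04754 m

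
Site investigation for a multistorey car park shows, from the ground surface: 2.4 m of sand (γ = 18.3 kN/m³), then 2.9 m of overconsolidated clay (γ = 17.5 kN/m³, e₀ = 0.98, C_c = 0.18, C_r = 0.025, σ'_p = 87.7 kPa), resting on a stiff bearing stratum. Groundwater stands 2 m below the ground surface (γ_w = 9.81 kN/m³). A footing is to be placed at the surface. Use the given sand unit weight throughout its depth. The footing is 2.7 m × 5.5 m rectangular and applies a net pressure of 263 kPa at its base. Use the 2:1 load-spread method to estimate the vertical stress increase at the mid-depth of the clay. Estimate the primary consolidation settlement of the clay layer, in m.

S_c ≈ 0.0395 m

Mid-depth of clay below the ground surface: z = 2.4 + 2.9/2 = 3.85 m.
Total vertical stress at mid-clay: σ_v = 18.3×2.4 + 17.5×1.45 = 69.295 kPa.
Pore pressure: u = 9.81×(3.85 − 2) = 18.149 kPa.
Initial effective stress: σ'_0 = σ_v − u = 69.295 − 18.149 = 51.146 kPa.
Stress increase at mid-clay by the 2:1 spreading method:
Δσ = qBL/((B+z)(L+z)) = 263×2.7×5.5/((2.7+3.85)(5.5+3.85)) = 63.772 kPa
Final effective stress: σ'_f = 51.146 + 63.772 = 114.92 kPa.
σ'_f = 114.92 > σ'_p = 87.7 kPa, so the stress path crosses the preconsolidation pressure — recompression up to σ'_p, then virgin compression beyond:
S_c = H/(1+e₀)·[C_r·log₁₀(σ'_p/σ'_0) + C_c·log₁₀(σ'_f/σ'_p)]
    = 2.9/1.98 × [0.025×log₁₀(87.7/51.146) + 0.18×log₁₀(114.92/87.7)]
    = 1.4646 × [0.0058547 + 0.021131] = 0.03952 m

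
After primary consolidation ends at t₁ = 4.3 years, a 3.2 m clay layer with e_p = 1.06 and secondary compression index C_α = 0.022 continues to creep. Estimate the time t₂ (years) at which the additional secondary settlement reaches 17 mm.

t₂ ≈ 13.5 years

S_s = C_α·H/(1+e_p)·log₁₀(t₂/t₁) ⇒ log₁₀(t₂/t₁) = S_s·(1+e_p)/(C_α·H).
log₁₀(t₂/t₁) = 0.017 × (1+1.06) / (0.022×3.2) = 0.4974
t₂ = t₁ × 10^0.4974 = 4.3 × 3.144 = 13.52 years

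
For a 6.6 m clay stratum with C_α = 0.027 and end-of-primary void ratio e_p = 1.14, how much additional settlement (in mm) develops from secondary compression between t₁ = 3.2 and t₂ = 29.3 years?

Secondary compression: S_s = C_α·H/(1+e_p)·log₁₀(t₂/t₁)
S_s = 0.027×6.6/(1+1.14)×log₁₀(29.3/3.2)
    = 0.08327 × 0.9617 = 0.08008 m

S_s ≈ 80.1 mm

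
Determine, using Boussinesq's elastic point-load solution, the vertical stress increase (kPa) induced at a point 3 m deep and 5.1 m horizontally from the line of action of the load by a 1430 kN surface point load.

Boussinesq vertical stress below a point load on an elastic half-space:
Δσ_z = 3P/(2πz²) · [1 + (r/z)²]^(−5/2)
r/z = 5.1/3 = 1.7; [1+(r/z)²]^(−5/2) = 0.033506.
Δσ_z = 3×1430/(2π×3²) × 0.033506 = 75.864 × 0.033506 = 2.542 kPa

Δσ_z ≈ 2.54 kPa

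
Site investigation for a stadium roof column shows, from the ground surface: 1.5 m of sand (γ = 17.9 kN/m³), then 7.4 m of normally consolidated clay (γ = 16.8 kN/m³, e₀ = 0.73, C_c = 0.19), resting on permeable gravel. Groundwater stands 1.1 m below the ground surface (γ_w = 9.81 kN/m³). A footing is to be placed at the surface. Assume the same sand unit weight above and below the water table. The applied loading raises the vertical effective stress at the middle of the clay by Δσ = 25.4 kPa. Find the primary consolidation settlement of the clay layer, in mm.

Mid-depth of clay below the ground surface: z = 1.5 + 7.4/2 = 5.2 m.
Total vertical stress at mid-clay: σ_v = 17.9×1.5 + 16.8×3.7 = 89.01 kPa.
Pore pressure: u = 9.81×(5.2 − 1.1) = 40.221 kPa.
Initial effective stress: σ'_0 = σ_v − u = 89.01 − 40.221 = 48.789 kPa.
Final effective stress: σ'_f = σ'_0 + Δσ = 48.789 + 25.4 = 74.189 kPa.
Normally consolidated clay, so the full stress increment lies on the virgin compression line:
S_c = C_c·H/(1+e₀)·log₁₀(σ'_f/σ'_0) = 0.19×7.4/(1+0.73)×log₁₀(74.189/48.789)
    = 0.81272 × 0.18202 = 0.1479 m

S_c ≈ 148 mm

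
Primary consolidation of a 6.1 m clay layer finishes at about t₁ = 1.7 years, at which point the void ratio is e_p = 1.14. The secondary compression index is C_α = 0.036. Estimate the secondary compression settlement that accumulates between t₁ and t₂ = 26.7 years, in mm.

S_s ≈ 123 mm

Secondary compression: S_s = C_α·H/(1+e_p)·log₁₀(t₂/t₁)
S_s = 0.036×6.1/(1+1.14)×log₁₀(26.7/1.7)
    = 0.1026 × 1.196 = 0.1227 m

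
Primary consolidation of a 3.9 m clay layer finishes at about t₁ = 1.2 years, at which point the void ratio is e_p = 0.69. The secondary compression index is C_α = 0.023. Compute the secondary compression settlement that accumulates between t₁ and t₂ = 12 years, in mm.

Secondary compression: S_s = C_α·H/(1+e_p)·log₁₀(t₂/t₁)
S_s = 0.023×3.9/(1+0.69)×log₁₀(12/1.2)
    = 0.05308 × 1 = 0.05308 m

S_s ≈ 53.1 mm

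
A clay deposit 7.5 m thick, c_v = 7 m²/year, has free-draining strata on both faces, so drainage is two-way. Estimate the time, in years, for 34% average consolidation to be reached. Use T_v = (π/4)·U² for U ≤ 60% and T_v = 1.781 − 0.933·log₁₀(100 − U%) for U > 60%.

t ≈ 0.182 years

Drainage path length: H_d = H/2 = 3.75 m (double drainage).
U ≤ 60%: T_v = (π/4)·U² = (π/4)×0.34² = 0.090792.
t = T_v·H_d²/c_v = 0.090792×3.75²/7 = 0.1824 years.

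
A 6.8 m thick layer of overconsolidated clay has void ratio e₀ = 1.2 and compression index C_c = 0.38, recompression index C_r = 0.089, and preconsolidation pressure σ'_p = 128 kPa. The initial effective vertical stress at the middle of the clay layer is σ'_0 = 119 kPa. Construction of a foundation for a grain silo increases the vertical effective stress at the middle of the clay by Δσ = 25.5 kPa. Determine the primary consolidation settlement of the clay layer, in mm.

Final effective stress: σ'_f = 119 + 25.5 = 144.5 kPa.
σ'_f = 144.5 > σ'_p = 128 kPa, so the stress path crosses the preconsolidation pressure — recompression up to σ'_p, then virgin compression beyond:
S_c = H/(1+e₀)·[C_r·log₁₀(σ'_p/σ'_0) + C_c·log₁₀(σ'_f/σ'_p)]
    = 6.8/2.2 × [0.089×log₁₀(128/119) + 0.38×log₁₀(144.5/128)]
    = 3.0909 × [0.002818 + 0.02001] = 0.07056 m

S_c ≈ 70.6 mm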